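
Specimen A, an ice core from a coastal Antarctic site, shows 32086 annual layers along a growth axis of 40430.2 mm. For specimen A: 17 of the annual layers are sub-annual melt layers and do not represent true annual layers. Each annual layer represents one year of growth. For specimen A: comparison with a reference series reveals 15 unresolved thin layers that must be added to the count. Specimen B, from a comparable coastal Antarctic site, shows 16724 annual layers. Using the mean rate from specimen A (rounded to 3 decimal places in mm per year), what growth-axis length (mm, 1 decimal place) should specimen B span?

21072.2 mm

Specimen A: adjusted count: 32086 − 17 + 15 = 32084 annual layers.
A: 40430.2 mm over 32084 years gives 40430.2 / 32084 ≈ 1.260 mm/yr.
Length of B = 1.260 × 16724 = 21072.2 mm.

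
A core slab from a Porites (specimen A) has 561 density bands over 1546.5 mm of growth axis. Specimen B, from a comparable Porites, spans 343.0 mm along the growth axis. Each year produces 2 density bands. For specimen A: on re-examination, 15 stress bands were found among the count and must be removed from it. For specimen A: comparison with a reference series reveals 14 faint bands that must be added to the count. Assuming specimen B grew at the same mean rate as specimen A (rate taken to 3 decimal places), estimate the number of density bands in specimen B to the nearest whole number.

Specimen A: correcting the raw count gives 561 − 15 + 14 = 560 true density bands.
Specimen A: with 2 density bands per year, 560 / 2 = 280 years.
A: Extension rate ≈ 1546.5 / 280 = 5.523 mm per year.
For B, 343.0 / 5.523 = 62.10 years; at 2 density bands per year that is 62.10 × 2 ≈ 124 density bands.

124 density bands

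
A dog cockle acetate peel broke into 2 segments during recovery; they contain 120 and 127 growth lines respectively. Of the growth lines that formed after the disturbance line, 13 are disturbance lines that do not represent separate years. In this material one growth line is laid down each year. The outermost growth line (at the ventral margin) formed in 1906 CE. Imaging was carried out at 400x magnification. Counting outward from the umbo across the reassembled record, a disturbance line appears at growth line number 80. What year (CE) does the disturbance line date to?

1752 CE

Total growth lines = 120 + 127 = 247.
The disturbance line sits at growth line 80 from the umbo, so 247 − 80 = 167 growth lines formed after it.
Excluding 13 false growth lines: 167 − 13 = 154.
1906 − 154 = 1752 CE.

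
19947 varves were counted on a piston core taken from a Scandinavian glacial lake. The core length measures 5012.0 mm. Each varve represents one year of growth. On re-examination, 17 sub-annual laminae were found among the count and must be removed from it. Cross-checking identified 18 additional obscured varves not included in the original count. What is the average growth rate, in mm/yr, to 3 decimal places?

0.251 mm/yr

After corrections the count is 19947 − 17 + 18 = 19948 varves.
Mean rate = 5012.0 mm / 19948 years ≈ 0.251 mm/yr.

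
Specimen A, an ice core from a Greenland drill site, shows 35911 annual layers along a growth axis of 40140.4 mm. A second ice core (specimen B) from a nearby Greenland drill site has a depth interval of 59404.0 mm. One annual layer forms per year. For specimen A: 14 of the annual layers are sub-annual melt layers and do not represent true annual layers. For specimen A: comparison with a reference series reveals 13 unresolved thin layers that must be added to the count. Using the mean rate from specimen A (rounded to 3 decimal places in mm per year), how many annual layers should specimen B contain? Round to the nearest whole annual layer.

Specimen A: true annual layer count = 35911 − 14 + 13 = 35910.
A: Mean rate = 40140.4 mm / 35910 years ≈ 1.118 mm/year.
For B, 59404.0 / 1.118 = 53134.17 years ≈ 53134 annual layers.

53134 annual layers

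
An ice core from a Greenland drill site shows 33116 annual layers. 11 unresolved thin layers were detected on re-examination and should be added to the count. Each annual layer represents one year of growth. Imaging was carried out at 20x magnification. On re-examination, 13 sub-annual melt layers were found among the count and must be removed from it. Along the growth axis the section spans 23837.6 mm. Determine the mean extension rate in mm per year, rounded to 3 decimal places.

0.720 mm per year

After corrections the count is 33116 − 13 + 11 = 33114 annual layers.
23837.6 mm over 33114 years gives 23837.6 / 33114 ≈ 0.720 mm per year.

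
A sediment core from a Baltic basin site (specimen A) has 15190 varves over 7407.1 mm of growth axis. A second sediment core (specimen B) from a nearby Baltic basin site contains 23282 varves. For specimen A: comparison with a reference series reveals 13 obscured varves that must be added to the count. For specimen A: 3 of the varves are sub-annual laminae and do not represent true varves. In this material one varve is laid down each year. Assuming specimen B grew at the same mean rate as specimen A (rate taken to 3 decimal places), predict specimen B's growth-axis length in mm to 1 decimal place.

11338.3 mm

Specimen A: adjusted count: 15190 − 3 + 13 = 15200 varves.
A: 7407.1 mm over 15200 years gives 7407.1 / 15200 ≈ 0.487 mm per year.
B's length ≈ 0.487 × 23282 = 11338.3 mm.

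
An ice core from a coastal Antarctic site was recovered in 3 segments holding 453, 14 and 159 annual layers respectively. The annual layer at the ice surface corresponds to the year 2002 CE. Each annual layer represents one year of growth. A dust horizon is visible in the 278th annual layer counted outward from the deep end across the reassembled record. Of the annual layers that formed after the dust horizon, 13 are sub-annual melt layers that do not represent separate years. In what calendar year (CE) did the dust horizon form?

1667 CE

Total annual layers = 453 + 14 + 159 = 626.
Between annual layer 278 and the ice surface there are 626 − 278 = 348 annual layers.
348 − 13 false = 335 true annual layers after the dust horizon.
The annual layer at the ice surface is 2002 CE, so the dust horizon dates to 2002 − 335 = 1667 CE.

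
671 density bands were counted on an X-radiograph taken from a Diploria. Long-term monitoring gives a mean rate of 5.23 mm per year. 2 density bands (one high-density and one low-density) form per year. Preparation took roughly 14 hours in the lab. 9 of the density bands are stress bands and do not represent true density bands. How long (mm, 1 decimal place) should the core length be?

1731.1 mm

After corrections the count is 671 − 9 = 662 density bands.
With 2 density bands per year, 662 / 2 = 331 years.
Length ≈ 5.23 × 331 = 1731.1 mm.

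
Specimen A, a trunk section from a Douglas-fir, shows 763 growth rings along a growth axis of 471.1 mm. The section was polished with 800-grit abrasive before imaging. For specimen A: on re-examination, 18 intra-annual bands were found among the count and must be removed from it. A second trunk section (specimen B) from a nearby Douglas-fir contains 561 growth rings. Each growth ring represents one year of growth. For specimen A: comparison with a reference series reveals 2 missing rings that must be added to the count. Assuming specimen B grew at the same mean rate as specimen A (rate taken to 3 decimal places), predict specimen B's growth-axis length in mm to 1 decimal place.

354.0 mm

Specimen A: after corrections the count is 763 − 18 + 2 = 747 growth rings.
A: 471.1 mm over 747 years gives 471.1 / 747 ≈ 0.631 mm/year.
For B, 0.631 mm/year × 561 years = 354.0 mm.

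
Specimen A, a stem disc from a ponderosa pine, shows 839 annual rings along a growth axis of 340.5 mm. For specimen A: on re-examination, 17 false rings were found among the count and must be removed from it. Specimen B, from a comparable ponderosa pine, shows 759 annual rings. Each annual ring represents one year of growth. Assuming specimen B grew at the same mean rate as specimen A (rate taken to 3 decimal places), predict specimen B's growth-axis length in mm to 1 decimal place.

Specimen A: correcting the raw count gives 839 − 17 = 822 true annual rings.
A: Extension rate ≈ 340.5 / 822 = 0.414 mm/yr.
For B, 0.414 mm/year × 759 years = 314.2 mm.

314.2 mm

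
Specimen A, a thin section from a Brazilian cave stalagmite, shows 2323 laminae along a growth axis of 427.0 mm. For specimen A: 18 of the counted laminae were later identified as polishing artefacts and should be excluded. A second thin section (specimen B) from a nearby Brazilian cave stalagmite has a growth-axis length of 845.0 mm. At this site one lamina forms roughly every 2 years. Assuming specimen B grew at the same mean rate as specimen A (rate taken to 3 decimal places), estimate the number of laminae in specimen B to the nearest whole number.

Specimen A: correcting the raw count gives 2323 − 18 = 2305 true laminae.
Specimen A: multiplying by 2 years per lamina: 2305 × 2 = 4610 years.
A: 427.0 mm over 4610 years gives 427.0 / 4610 ≈ 0.093 mm per year.
Specimen B: 845.0 mm / 0.093 mm per year = 9086.02 years; at 2 years per lamina that is 9086.02 / 2 ≈ 4543 laminae.

4543 laminae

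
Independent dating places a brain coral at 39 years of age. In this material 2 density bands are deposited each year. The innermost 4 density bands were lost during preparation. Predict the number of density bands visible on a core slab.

74 density bands

39 years at 2 density bands per year gives 39 × 2 = 78 density bands.
Subtracting the 4 density bands not captured gives 78 − 4 = 74 density bands in the record.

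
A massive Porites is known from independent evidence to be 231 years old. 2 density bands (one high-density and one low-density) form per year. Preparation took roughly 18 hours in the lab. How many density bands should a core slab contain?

462 density bands

231 years at 2 density bands per year gives 231 × 2 = 462 density bands.
So 462 density bands should be present.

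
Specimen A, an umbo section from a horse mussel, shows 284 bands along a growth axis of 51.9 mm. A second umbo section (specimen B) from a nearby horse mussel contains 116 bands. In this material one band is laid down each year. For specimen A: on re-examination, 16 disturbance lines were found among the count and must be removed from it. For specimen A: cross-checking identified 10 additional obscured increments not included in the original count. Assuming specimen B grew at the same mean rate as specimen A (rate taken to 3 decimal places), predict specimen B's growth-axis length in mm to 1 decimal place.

21.7 mm

Specimen A: true band count = 284 − 16 + 10 = 278.
A: Extension rate ≈ 51.9 / 278 = 0.187 mm/yr.
Length of B = 0.187 × 116 = 21.7 mm.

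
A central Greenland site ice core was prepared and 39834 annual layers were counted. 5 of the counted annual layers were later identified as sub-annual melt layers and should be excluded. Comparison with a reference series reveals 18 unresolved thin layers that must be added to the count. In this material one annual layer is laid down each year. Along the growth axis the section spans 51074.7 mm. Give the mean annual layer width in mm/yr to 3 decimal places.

1.282 mm/yr

After corrections the count is 39834 − 5 + 18 = 39847 annual layers.
51074.7 mm over 39847 years gives 51074.7 / 39847 ≈ 1.282 mm/yr.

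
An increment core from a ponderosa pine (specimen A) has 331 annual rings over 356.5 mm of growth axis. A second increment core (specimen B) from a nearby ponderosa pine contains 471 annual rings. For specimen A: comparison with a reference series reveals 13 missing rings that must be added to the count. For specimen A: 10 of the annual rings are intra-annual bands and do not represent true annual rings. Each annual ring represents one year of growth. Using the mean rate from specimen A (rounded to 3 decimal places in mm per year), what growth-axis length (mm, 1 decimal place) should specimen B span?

502.6 mm

Specimen A: correcting the raw count gives 331 − 10 + 13 = 334 true annual rings.
A: Extension rate ≈ 356.5 / 334 = 1.067 mm/yr.
Length of B = 1.067 × 471 = 502.6 mm.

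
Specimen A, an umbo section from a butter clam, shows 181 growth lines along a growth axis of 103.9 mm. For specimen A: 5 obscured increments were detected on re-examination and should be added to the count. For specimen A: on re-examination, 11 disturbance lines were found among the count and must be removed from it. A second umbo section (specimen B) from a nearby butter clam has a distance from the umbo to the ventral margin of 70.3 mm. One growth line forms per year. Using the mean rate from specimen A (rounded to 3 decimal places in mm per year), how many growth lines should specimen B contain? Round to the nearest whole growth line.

118 growth lines

Specimen A: after corrections the count is 181 − 11 + 5 = 175 growth lines.
A: Extension rate ≈ 103.9 / 175 = 0.594 mm/yr.
Specimen B: 70.3 mm / 0.594 mm per year = 118.35 years ≈ 118 growth lines.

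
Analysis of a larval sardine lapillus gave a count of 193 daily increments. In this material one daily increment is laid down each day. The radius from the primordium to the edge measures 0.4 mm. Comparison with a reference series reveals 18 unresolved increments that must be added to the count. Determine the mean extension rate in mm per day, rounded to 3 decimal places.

True daily increment count = 193 + 18 = 211.
Mean rate = 0.4 mm / 211 days ≈ 0.002 mm per day.

0.002 mm per day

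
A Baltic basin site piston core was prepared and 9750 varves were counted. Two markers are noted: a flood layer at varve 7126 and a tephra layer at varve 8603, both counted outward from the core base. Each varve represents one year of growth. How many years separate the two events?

1477 years

The two markers are separated by 8603 − 7126 = 1477 varves.
At one varve per year, 1477 years elapsed between them.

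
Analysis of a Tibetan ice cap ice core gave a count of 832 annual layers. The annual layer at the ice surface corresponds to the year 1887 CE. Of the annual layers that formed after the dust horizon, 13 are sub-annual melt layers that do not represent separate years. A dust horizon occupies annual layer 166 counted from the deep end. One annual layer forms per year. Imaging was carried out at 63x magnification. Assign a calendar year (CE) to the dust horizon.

832 − 166 = 666 annual layers lie beyond the dust horizon toward the ice surface.
Removing the 13 false annual layers leaves 666 − 13 = 653 true annual layers beyond the dust horizon.
1887 − 653 = 1234 CE.

1234 CE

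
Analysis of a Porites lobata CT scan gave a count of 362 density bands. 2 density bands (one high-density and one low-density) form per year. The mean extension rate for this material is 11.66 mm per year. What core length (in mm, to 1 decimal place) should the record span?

362 density bands at 2 per year is 362 / 2 = 181 years.
Predicted length = 11.66 mm/year × 181 years = 2110.5 mm.

2110.5 mm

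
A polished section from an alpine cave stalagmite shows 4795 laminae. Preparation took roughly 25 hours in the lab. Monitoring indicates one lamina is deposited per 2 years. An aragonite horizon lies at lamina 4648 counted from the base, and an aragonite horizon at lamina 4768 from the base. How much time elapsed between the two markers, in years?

240 yr

Separation: 4768 − 4648 = 120 laminae.
Multiplying by 2 years per lamina: 120 × 2 = 240 years.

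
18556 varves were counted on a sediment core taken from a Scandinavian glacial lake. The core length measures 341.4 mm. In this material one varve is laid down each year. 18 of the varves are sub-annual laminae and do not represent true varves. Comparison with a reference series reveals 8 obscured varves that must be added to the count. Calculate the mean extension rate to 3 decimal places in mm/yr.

0.018 mm/yr

Correcting the raw count gives 18556 − 18 + 8 = 18546 true varves.
Mean rate = 341.4 mm / 18546 years ≈ 0.018 mm/yr.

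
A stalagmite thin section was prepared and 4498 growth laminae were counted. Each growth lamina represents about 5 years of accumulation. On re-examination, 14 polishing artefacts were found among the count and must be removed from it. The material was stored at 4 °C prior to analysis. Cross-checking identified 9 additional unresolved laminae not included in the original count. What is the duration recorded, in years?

After corrections the count is 4498 − 14 + 9 = 4493 growth laminae.
Multiplying by 5 years per growth lamina: 4493 × 5 = 22465 years.

22465 yr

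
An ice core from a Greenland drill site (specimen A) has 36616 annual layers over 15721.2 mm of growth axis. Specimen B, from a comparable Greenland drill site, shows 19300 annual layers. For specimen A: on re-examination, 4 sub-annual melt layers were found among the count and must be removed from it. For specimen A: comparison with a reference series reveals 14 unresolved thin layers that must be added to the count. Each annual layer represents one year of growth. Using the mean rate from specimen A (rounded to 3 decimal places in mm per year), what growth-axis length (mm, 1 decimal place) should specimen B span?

Specimen A: adjusted count: 36616 − 4 + 14 = 36626 annual layers.
A: Mean rate = 15721.2 mm / 36626 years ≈ 0.429 mm/yr.
B's length ≈ 0.429 × 19300 = 8279.7 mm.

8279.7 mm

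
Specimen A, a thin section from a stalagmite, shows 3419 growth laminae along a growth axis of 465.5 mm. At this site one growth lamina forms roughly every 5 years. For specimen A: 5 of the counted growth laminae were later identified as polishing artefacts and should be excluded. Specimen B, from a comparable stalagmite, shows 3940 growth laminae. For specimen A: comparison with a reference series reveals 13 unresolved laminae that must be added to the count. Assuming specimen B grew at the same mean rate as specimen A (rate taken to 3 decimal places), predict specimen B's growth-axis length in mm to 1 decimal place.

531.9 mm

Specimen A: true growth lamina count = 3419 − 5 + 13 = 3427.
Specimen A: 3427 growth laminae at 5 years each span 3427 × 5 = 17135 years.
A: 465.5 mm over 17135 years gives 465.5 / 17135 ≈ 0.027 mm per year.
Specimen B: at 5 years per growth lamina, 3940 × 5 = 19700 years. For B, 0.027 mm/year × 19700 years = 531.9 mm.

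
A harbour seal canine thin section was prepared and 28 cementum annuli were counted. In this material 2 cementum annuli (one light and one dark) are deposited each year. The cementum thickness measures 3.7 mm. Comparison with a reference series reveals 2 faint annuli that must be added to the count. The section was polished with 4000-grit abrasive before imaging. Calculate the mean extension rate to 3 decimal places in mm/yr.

0.247 mm/yr

After corrections the count is 28 + 2 = 30 cementum annuli.
With 2 cementum annuli per year, 30 / 2 = 15 years.
Mean rate = 3.7 mm / 15 years ≈ 0.247 mm/yr.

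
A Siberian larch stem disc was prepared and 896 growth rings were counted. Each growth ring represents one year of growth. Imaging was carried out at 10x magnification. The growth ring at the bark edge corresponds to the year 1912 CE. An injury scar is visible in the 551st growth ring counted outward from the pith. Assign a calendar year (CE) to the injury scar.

1567 CE

896 − 551 = 345 growth rings lie beyond the injury scar toward the bark edge.
1912 − 345 = 1567 CE.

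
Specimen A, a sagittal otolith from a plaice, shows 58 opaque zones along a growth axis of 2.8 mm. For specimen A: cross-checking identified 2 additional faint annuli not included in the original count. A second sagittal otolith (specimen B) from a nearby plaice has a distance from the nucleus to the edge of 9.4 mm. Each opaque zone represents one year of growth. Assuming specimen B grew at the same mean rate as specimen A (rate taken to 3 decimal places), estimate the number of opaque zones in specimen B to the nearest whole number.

Specimen A: after corrections the count is 58 + 2 = 60 opaque zones.
A: Extension rate ≈ 2.8 / 60 = 0.047 mm/year.
Specimen B: 9.4 mm / 0.047 mm per year = 200.00 years ≈ 200 opaque zones.

200 opaque zones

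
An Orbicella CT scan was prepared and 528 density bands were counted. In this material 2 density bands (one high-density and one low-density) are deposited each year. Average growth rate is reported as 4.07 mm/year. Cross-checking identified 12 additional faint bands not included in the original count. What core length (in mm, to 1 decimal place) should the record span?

1098.9 mm

After corrections the count is 528 + 12 = 540 density bands.
Dividing by 2 density bands per year: 540 / 2 = 270 years.
Predicted length = 4.07 mm/year × 270 years = 1098.9 mm.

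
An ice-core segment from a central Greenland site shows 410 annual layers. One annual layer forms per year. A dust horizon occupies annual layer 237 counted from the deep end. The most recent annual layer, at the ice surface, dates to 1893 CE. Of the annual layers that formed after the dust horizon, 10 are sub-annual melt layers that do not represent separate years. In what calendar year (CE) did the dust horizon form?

1730 CE

410 − 237 = 173 annual layers lie beyond the dust horizon toward the ice surface.
173 − 10 false = 163 true annual layers after the dust horizon.
Counting back 163 years from 1893 CE places the dust horizon in 1893 − 163 = 1730 CE.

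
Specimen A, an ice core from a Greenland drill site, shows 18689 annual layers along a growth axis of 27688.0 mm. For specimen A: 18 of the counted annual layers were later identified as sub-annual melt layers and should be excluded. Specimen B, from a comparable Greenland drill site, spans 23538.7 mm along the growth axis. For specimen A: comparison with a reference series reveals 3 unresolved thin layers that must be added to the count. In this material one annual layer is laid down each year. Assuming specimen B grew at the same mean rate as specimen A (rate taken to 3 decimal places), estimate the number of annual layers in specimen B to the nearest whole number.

Specimen A: adjusted count: 18689 − 18 + 3 = 18674 annual layers.
A: Mean rate = 27688.0 mm / 18674 years ≈ 1.483 mm/year.
Specimen B: 23538.7 mm / 1.483 mm per year = 15872.35 years ≈ 15872 annual layers.

15872 annual layers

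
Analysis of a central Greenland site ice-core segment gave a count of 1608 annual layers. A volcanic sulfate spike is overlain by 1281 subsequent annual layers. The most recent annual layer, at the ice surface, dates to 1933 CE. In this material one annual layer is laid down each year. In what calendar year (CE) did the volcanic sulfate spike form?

1281 annual layers post-date the volcanic sulfate spike.
The annual layer at the ice surface is 1933 CE, so the volcanic sulfate spike dates to 1933 − 1281 = 652 CE.

652 CE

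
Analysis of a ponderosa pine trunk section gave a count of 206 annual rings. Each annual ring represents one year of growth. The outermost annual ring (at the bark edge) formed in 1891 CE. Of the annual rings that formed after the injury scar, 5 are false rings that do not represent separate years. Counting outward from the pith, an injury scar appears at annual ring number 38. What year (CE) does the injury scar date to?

The injury scar sits at annual ring 38 from the pith, so 206 − 38 = 168 annual rings formed after it.
Excluding 5 false annual rings: 168 − 5 = 163.
The annual ring at the bark edge is 1891 CE, so the injury scar dates to 1891 − 163 = 1728 CE.

1728 CE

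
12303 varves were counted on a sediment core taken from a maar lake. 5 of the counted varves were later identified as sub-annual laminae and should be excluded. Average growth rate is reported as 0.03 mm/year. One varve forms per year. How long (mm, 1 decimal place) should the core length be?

368.9 mm

Correcting the raw count gives 12303 − 5 = 12298 true varves.
12298 years at 0.03 mm/year gives 0.03 × 12298 = 368.9 mm.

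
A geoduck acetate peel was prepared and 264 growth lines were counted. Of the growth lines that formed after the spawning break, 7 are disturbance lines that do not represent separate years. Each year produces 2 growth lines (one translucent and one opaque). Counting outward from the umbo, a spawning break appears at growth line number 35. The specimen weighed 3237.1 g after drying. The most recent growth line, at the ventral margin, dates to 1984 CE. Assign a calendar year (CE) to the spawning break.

1873 CE

The spawning break sits at growth line 35 from the umbo, so 264 − 35 = 229 growth lines formed after it.
Excluding 7 false growth lines: 229 − 7 = 222.
With 2 growth lines per year, 222 / 2 = 111 years.
The growth line at the ventral margin is 1984 CE, so the spawning break dates to 1984 − 111 = 1873 CE.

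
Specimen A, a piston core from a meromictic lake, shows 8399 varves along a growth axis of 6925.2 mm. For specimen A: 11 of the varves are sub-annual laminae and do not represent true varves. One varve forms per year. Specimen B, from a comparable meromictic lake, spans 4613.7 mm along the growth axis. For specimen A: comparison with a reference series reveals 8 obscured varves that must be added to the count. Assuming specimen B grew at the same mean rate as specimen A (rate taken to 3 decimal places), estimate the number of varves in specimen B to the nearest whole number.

5592 varves

Specimen A: after corrections the count is 8399 − 11 + 8 = 8396 varves.
A: 6925.2 mm over 8396 years gives 6925.2 / 8396 ≈ 0.825 mm per year.
B spans 4613.7 / 0.825 = 5592.36 years ≈ 5592 varves.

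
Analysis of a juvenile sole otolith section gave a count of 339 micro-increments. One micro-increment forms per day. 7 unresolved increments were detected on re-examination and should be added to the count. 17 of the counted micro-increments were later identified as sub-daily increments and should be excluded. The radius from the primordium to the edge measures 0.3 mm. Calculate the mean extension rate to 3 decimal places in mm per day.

Correcting the raw count gives 339 − 17 + 7 = 329 true micro-increments.
Mean rate = 0.3 mm / 329 days ≈ 0.001 mm per day.

0.001 mm per day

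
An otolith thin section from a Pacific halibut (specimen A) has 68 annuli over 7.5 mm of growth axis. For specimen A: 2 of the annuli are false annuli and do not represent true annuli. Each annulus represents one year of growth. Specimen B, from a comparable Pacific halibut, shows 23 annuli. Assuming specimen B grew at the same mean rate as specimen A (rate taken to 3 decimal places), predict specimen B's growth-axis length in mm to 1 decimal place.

Specimen A: correcting the raw count gives 68 − 2 = 66 true annuli.
A: Extension rate ≈ 7.5 / 66 = 0.114 mm/year.
B's length ≈ 0.114 × 23 = 2.6 mm.

2.6 mm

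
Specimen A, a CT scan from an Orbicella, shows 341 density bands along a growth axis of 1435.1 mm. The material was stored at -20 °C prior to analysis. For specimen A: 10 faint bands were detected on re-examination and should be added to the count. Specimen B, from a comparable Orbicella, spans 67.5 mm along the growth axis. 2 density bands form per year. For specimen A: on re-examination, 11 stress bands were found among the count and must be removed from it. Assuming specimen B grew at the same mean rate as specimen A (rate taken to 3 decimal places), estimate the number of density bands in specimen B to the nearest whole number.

Specimen A: true density band count = 341 − 11 + 10 = 340.
Specimen A: 340 density bands at 2 per year is 340 / 2 = 170 years.
A: 1435.1 mm over 170 years gives 1435.1 / 170 ≈ 8.442 mm/yr.
For B, 67.5 / 8.442 = 8.00 years; at 2 density bands per year that is 8.00 × 2 ≈ 16 density bands.

16 density bands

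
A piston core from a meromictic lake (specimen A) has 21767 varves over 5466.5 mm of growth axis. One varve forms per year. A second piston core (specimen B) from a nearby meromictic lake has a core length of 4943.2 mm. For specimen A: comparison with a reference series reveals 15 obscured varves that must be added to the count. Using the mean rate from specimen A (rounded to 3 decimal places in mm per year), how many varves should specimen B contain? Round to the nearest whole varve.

Specimen A: correcting the raw count gives 21767 + 15 = 21782 true varves.
A: 5466.5 mm over 21782 years gives 5466.5 / 21782 ≈ 0.251 mm/yr.
For B, 4943.2 / 0.251 = 19694.02 years ≈ 19694 varves.

19694 varves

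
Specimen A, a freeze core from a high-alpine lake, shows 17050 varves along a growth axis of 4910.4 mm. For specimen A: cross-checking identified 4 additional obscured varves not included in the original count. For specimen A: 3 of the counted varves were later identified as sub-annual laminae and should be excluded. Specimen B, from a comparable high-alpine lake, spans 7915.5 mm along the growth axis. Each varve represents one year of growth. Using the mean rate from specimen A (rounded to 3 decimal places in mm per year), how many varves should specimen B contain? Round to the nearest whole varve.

Specimen A: correcting the raw count gives 17050 − 3 + 4 = 17051 true varves.
A: Extension rate ≈ 4910.4 / 17051 = 0.288 mm/yr.
For B, 7915.5 / 0.288 = 27484.38 years ≈ 27484 varves.

27484 varves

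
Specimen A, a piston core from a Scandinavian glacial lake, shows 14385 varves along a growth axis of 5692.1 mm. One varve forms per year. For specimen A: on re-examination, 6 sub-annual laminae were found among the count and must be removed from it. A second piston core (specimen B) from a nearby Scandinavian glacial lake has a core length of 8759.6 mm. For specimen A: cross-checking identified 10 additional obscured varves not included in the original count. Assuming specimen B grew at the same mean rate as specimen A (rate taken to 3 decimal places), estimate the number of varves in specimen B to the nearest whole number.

Specimen A: adjusted count: 14385 − 6 + 10 = 14389 varves.
A: Mean rate = 5692.1 mm / 14389 years ≈ 0.396 mm per year.
B spans 8759.6 / 0.396 = 22120.20 years ≈ 22120 varves.

22120 varves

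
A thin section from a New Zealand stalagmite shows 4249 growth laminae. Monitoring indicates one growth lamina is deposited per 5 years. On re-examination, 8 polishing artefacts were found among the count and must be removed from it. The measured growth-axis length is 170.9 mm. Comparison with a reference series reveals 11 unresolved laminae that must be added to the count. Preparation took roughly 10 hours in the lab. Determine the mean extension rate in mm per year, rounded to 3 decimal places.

0.008 mm per year

Adjusted count: 4249 − 8 + 11 = 4252 growth laminae.
4252 growth laminae at 5 years each span 4252 × 5 = 21260 years.
170.9 mm over 21260 years gives 170.9 / 21260 ≈ 0.008 mm per year.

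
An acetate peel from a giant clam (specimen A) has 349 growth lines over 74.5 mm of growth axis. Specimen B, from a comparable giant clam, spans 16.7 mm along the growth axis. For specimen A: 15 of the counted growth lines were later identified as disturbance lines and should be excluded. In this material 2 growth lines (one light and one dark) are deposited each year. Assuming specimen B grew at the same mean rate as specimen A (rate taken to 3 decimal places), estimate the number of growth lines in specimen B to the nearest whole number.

75 growth lines

Specimen A: after corrections the count is 349 − 15 = 334 growth lines.
Specimen A: dividing by 2 growth lines per year: 334 / 2 = 167 years.
A: Extension rate ≈ 74.5 / 167 = 0.446 mm per year.
B spans 16.7 / 0.446 = 37.44 years; at 2 growth lines per year that is 37.44 × 2 ≈ 75 growth lines.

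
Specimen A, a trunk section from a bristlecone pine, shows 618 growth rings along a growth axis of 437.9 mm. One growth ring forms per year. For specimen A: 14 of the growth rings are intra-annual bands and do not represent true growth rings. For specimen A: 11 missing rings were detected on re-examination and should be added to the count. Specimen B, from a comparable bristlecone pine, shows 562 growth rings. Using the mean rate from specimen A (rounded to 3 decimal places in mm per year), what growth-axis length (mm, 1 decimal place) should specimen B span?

Specimen A: correcting the raw count gives 618 − 14 + 11 = 615 true growth rings.
A: 437.9 mm over 615 years gives 437.9 / 615 ≈ 0.712 mm/yr.
For B, 0.712 mm/year × 562 years = 400.1 mm.

400.1 mm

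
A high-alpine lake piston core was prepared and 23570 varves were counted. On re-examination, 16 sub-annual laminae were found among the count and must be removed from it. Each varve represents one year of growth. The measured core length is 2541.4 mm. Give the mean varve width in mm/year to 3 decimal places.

0.108 mm/year

Adjusted count: 23570 − 16 = 23554 varves.
Mean rate = 2541.4 mm / 23554 years ≈ 0.108 mm/year.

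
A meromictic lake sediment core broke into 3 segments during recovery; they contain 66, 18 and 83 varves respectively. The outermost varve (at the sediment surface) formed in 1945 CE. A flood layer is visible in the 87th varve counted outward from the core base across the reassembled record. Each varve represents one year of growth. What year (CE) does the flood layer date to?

1865 CE

Total varves = 66 + 18 + 83 = 167.
The flood layer sits at varve 87 from the core base, so 167 − 87 = 80 varves formed after it.
1945 − 80 = 1865 CE.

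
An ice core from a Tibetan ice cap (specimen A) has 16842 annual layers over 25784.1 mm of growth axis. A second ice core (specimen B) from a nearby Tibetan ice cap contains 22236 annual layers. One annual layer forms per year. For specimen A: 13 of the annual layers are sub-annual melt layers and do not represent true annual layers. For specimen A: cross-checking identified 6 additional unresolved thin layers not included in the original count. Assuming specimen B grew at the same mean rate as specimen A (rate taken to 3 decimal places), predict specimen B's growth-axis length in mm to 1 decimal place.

34065.6 mm

Specimen A: after corrections the count is 16842 − 13 + 6 = 16835 annual layers.
A: Mean rate = 25784.1 mm / 16835 years ≈ 1.532 mm/year.
B's length ≈ 1.532 × 22236 = 34065.6 mm.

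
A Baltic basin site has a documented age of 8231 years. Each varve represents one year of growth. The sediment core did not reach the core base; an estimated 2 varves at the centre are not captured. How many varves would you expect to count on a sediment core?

Expected varves over 8231 years: 8231.
Less the 2 uncaptured varves: 8231 − 2 = 8229.

8229 varves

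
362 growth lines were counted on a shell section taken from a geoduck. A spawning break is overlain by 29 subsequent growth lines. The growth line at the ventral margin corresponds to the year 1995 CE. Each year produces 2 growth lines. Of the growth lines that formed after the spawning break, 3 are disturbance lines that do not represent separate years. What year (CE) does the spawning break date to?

1982 CE

29 growth lines post-date the spawning break.
Excluding 3 false growth lines: 29 − 3 = 26.
With 2 growth lines per year, 26 / 2 = 13 years.
The growth line at the ventral margin is 1995 CE, so the spawning break dates to 1995 − 13 = 1982 CE.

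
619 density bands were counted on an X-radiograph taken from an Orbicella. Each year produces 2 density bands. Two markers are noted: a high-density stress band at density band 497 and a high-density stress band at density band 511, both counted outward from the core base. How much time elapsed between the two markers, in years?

7 years

Separation: 511 − 497 = 14 density bands.
With 2 density bands per year, 14 / 2 = 7 years.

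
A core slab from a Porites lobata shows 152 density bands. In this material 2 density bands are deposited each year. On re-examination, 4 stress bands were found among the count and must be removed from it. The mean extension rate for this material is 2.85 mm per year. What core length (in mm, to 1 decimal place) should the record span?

210.9 mm

True density band count = 152 − 4 = 148.
148 density bands at 2 per year is 148 / 2 = 74 years.
Predicted length = 2.85 mm/year × 74 years = 210.9 mm.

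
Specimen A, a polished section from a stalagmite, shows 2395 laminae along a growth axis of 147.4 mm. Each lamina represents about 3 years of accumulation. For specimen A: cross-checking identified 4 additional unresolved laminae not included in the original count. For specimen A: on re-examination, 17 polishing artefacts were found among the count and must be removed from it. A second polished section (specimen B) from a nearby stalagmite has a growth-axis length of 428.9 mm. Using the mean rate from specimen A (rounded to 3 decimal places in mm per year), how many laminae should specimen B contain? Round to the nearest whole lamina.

6808 laminae

Specimen A: true lamina count = 2395 − 17 + 4 = 2382.
Specimen A: multiplying by 3 years per lamina: 2382 × 3 = 7146 years.
A: Mean rate = 147.4 mm / 7146 years ≈ 0.021 mm/yr.
For B, 428.9 / 0.021 = 20423.81 years; at 3 years per lamina that is 20423.81 / 3 ≈ 6808 laminae.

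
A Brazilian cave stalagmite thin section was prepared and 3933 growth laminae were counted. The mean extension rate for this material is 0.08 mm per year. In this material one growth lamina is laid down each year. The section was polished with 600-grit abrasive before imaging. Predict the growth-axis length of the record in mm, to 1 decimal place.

The record spans 3933 years at 0.08 mm per year.
Predicted length = 0.08 mm/year × 3933 years = 314.6 mm.

314.6 mm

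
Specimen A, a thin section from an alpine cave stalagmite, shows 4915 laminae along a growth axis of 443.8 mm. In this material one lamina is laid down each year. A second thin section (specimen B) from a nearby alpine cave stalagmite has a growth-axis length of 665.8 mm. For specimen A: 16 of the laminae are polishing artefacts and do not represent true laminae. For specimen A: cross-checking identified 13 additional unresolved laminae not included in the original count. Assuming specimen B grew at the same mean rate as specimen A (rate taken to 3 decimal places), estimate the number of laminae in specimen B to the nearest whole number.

Specimen A: adjusted count: 4915 − 16 + 13 = 4912 laminae.
A: 443.8 mm over 4912 years gives 443.8 / 4912 ≈ 0.090 mm/yr.
For B, 665.8 / 0.090 = 7397.78 years ≈ 7398 laminae.

7398 laminae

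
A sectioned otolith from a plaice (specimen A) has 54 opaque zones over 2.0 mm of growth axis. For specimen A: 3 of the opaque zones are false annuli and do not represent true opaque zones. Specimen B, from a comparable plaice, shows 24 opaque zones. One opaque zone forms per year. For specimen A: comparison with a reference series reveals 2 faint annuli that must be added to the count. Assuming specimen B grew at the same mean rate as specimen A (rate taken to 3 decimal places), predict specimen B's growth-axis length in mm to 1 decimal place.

0.9 mm

Specimen A: correcting the raw count gives 54 − 3 + 2 = 53 true opaque zones.
A: Mean rate = 2.0 mm / 53 years ≈ 0.038 mm/year.
Length of B = 0.038 × 24 = 0.9 mm.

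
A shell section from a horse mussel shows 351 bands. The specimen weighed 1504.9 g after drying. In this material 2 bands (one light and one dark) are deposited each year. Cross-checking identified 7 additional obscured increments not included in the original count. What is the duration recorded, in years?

179 years

True band count = 351 + 7 = 358.
Dividing by 2 bands per year: 358 / 2 = 179 years.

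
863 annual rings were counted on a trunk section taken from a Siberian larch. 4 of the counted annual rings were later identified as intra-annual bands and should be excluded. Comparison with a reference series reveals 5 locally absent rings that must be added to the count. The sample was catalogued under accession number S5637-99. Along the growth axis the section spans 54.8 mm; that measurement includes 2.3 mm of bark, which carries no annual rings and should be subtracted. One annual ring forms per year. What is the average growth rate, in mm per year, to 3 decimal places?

0.061 mm per year

Adjusted count: 863 − 4 + 5 = 864 annual rings.
Net length = 54.8 − 2.3 = 52.5 mm.
52.5 mm over 864 years gives 52.5 / 864 ≈ 0.061 mm per year.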